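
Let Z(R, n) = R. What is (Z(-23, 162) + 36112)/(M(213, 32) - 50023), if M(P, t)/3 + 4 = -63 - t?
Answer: -36089/50320 ≈ -0.71719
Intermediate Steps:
M(P, t) = -201 - 3*t (M(P, t) = -12 + 3*(-63 - t) = -12 + (-189 - 3*t) = -201 - 3*t)
(Z(-23, 162) + 36112)/(M(213, 32) - 50023) = (-23 + 36112)/((-201 - 3*32) - 50023) = 36089/((-201 - 96) - 50023) = 36089/(-297 - 50023) = 36089/(-50320) = 36089*(-1/50320) = -36089/50320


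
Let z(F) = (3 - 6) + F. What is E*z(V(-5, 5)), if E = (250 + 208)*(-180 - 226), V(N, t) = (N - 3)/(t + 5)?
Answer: 3533012/5 ≈ 7.0660e+5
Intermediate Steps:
V(N, t) = (-3 + N)/(5 + t)
z(F) = -3 + F
E = -185948 (E = 458*(-406) = -185948)
E*z(V(-5, 5)) = -185948*(-3 + (-3 - 5)/(5 + 5)) = -185948*(-3 - 8/10) = -185948*(-3 + (⅒)*(-8)) = -185948*(-3 - ⅘) = -185948*(-19/5) = 3533012/5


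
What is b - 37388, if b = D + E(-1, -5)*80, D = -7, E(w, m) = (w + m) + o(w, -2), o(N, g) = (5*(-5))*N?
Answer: -35875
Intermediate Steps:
o(N, g) = -25*N
E(w, m) = m - 24*w (E(w, m) = (w + m) - 25*w = (m + w) - 25*w = m - 24*w)
b = 1513 (b = -7 + (-5 - 24*(-1))*80 = -7 + (-5 + 24)*80 = -7 + 19*80 = -7 + 1520 = 1513)
b - 37388 = 1513 - 37388 = -35875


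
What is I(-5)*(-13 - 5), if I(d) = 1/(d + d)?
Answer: 9/5 ≈ 1.8000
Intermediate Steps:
I(d) = 1/(2*d)
I(-5)*(-13 - 5) = ((½)/(-5))*(-13 - 5) = ((½)*(-⅕))*(-18) = -⅒*(-18) = 9/5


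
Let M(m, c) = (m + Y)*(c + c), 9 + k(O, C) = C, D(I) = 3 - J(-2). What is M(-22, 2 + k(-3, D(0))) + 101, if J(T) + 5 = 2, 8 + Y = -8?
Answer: 177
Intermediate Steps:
Y = -16 (Y = -8 - 8 = -16)
J(T) = -3 (J(T) = -5 + 2 = -3)
D(I) = 6 (D(I) = 3 - 1*(-3) = 3 + 3 = 6)
k(O, C) = -9 + C
M(m, c) = 2*c*(-16 + m) (M(m, c) = (m - 16)*(c + c) = (-16 + m)*(2*c) = 2*c*(-16 + m))
M(-22, 2 + k(-3, D(0))) + 101 = 2*(2 + (-9 + 6))*(-16 - 22) + 101 = 2*(2 - 3)*(-38) + 101 = 2*(-1)*(-38) + 101 = 76 + 101 = 177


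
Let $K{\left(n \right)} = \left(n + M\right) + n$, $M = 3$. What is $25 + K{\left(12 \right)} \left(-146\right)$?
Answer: $-3917$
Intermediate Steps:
$K{\left(n \right)} = 3 + 2 n$ ($K{\left(n \right)} = \left(n + 3\right) + n = \left(3 + n\right) + n = 3 + 2 n$)
$25 + K{\left(12 \right)} \left(-146\right) = 25 + \left(3 + 2 \cdot 12\right) \left(-146\right) = 25 + \left(3 + 24\right) \left(-146\right) = 25 + 27 \left(-146\right) = 25 - 3942 = -3917$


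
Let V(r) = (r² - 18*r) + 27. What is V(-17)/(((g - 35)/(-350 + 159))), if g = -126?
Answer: 118802/161 ≈ 737.90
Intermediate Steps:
V(r) = 27 + r² - 18*r
V(-17)/(((g - 35)/(-350 + 159))) = (27 + (-17)² - 18*(-17))/(((-126 - 35)/(-350 + 159))) = (27 + 289 + 306)/((-161/(-191))) = 622/((-161*(-1/191))) = 622/(161/191) = 622*(191/161) = 118802/161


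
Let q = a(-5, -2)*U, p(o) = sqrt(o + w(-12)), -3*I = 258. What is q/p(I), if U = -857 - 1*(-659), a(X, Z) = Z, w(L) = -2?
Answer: -9*I*sqrt(22) ≈ -42.214*I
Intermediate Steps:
I = -86 (I = -1/3*258 = -86)
U = -198 (U = -857 + 659 = -198)
p(o) = sqrt(-2 + o) (p(o) = sqrt(o - 2) = sqrt(-2 + o))
q = 396 (q = -2*(-198) = 396)
q/p(I) = 396/(sqrt(-2 - 86)) = 396/(sqrt(-88)) = 396/((2*I*sqrt(22))) = 396*(-I*sqrt(22)/44) = -9*I*sqrt(22)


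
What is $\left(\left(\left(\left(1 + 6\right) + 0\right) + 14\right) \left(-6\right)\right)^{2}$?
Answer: $15876$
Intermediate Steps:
$\left(\left(\left(\left(1 + 6\right) + 0\right) + 14\right) \left(-6\right)\right)^{2} = \left(\left(\left(7 + 0\right) + 14\right) \left(-6\right)\right)^{2} = \left(\left(7 + 14\right) \left(-6\right)\right)^{2} = \left(21 \left(-6\right)\right)^{2} = \left(-126\right)^{2} = 15876$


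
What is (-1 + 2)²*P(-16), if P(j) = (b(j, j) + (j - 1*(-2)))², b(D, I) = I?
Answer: 900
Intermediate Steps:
P(j) = (2 + 2*j)² (P(j) = (j + (j - 1*(-2)))² = (j + (j + 2))² = (j + (2 + j))² = (2 + 2*j)²)
(-1 + 2)²*P(-16) = (-1 + 2)²*(4*(1 - 16)²) = 1²*(4*(-15)²) = 1*(4*225) = 1*900 = 900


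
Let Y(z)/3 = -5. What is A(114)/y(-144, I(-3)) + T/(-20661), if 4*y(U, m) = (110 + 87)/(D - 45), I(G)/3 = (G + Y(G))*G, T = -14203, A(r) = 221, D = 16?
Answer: -526867405/4070217 ≈ -129.44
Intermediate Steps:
Y(z) = -15 (Y(z) = 3*(-5) = -15)
I(G) = 3*G*(-15 + G) (I(G) = 3*((G - 15)*G) = 3*((-15 + G)*G) = 3*(G*(-15 + G)) = 3*G*(-15 + G))
y(U, m) = -197/116 (y(U, m) = ((110 + 87)/(16 - 45))/4 = (197/(-29))/4 = (197*(-1/29))/4 = (¼)*(-197/29) = -197/116)
A(114)/y(-144, I(-3)) + T/(-20661) = 221/(-197/116) - 14203/(-20661) = 221*(-116/197) - 14203*(-1/20661) = -25636/197 + 14203/20661 = -526867405/4070217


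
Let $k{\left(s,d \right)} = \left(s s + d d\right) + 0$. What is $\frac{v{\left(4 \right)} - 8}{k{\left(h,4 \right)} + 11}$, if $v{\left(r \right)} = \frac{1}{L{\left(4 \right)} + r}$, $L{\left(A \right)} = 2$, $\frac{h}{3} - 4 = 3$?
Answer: $- \frac{47}{2808} \approx -0.016738$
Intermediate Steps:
$h = 21$ ($h = 12 + 3 \cdot 3 = 12 + 9 = 21$)
$k{\left(s,d \right)} = d^{2} + s^{2}$ ($k{\left(s,d \right)} = \left(s^{2} + d^{2}\right) + 0 = \left(d^{2} + s^{2}\right) + 0 = d^{2} + s^{2}$)
$v{\left(r \right)} = \frac{1}{2 + r}$
$\frac{v{\left(4 \right)} - 8}{k{\left(h,4 \right)} + 11} = \frac{\frac{1}{2 + 4} - 8}{\left(4^{2} + 21^{2}\right) + 11} = \frac{\frac{1}{6} - 8}{\left(16 + 441\right) + 11} = \frac{\frac{1}{6} - 8}{457 + 11} = - \frac{47}{6 \cdot 468} = \left(- \frac{47}{6}\right) \frac{1}{468} = - \frac{47}{2808}$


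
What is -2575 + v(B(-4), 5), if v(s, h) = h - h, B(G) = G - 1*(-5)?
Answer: -2575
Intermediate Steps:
B(G) = 5 + G (B(G) = G + 5 = 5 + G)
v(s, h) = 0
-2575 + v(B(-4), 5) = -2575 + 0 = -2575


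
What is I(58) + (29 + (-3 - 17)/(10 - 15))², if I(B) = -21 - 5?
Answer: 1063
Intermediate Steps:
I(B) = -26
I(58) + (29 + (-3 - 17)/(10 - 15))² = -26 + (29 + (-3 - 17)/(10 - 15))² = -26 + (29 - 20/(-5))² = -26 + (29 - 20*(-⅕))² = -26 + (29 + 4)² = -26 + 33² = -26 + 1089 = 1063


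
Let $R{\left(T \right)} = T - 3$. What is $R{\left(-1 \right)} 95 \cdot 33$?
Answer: $-12540$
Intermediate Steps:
$R{\left(T \right)} = -3 + T$
$R{\left(-1 \right)} 95 \cdot 33 = \left(-3 - 1\right) 95 \cdot 33 = \left(-4\right) 95 \cdot 33 = \left(-380\right) 33 = -12540$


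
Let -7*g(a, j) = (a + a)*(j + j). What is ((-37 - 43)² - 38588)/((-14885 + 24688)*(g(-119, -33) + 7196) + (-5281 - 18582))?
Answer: -32188/48520593 ≈ -0.00066339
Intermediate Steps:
g(a, j) = -4*a*j/7 (g(a, j) = -(a + a)*(j + j)/7 = -2*a*2*j/7 = -4*a*j/7)
((-37 - 43)² - 38588)/((-14885 + 24688)*(g(-119, -33) + 7196) + (-5281 - 18582)) = ((-37 - 43)² - 38588)/((-14885 + 24688)*(-4/7*(-119)*(-33) + 7196) + (-5281 - 18582)) = ((-80)² - 38588)/(9803*(-2244 + 7196) - 23863) = (6400 - 38588)/(9803*4952 - 23863) = -32188/(48544456 - 23863) = -32188/48520593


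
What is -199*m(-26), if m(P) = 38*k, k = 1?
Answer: -7562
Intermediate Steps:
m(P) = 38 (m(P) = 38*1 = 38)
-199*m(-26) = -199*38 = -7562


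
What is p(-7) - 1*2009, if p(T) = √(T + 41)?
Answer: -2009 + √34 ≈ -2003.2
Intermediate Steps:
p(T) = √(41 + T)
p(-7) - 1*2009 = √(41 - 7) - 1*2009 = √34 - 2009 = -2009 + √34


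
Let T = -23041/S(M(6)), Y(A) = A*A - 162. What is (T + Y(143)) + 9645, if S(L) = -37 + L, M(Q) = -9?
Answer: 1399913/46 ≈ 30433.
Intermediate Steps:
Y(A) = -162 + A**2 (Y(A) = A**2 - 162 = -162 + A**2)
T = 23041/46 (T = -23041/(-37 - 9) = -23041/(-46) = -23041*(-1/46) = 23041/46 ≈ 500.89)
(T + Y(143)) + 9645 = (23041/46 + (-162 + 143**2)) + 9645 = (23041/46 + (-162 + 20449)) + 9645 = (23041/46 + 20287) + 9645 = 956243/46 + 9645 = 1399913/46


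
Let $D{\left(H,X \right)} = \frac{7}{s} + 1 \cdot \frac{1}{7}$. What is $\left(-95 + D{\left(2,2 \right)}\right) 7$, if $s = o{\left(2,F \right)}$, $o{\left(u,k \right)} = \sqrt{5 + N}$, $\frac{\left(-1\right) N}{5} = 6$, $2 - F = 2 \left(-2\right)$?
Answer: $-664 - \frac{49 i}{5} \approx -664.0 - 9.8 i$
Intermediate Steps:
$F = 6$ ($F = 2 - 2 \left(-2\right) = 2 - -4 = 2 + 4 = 6$)
$N = -30$ ($N = \left(-5\right) 6 = -30$)
$o{\left(u,k \right)} = 5 i$ ($o{\left(u,k \right)} = \sqrt{5 - 30} = \sqrt{-25} = 5 i$)
$s = 5 i \approx 5.0 i$
$D{\left(H,X \right)} = \frac{1}{7} - \frac{7 i}{5}$ ($D{\left(H,X \right)} = \frac{7}{5 i} + 1 \cdot \frac{1}{7} = 7 \left(- \frac{i}{5}\right) + 1 \cdot \frac{1}{7} = - \frac{7 i}{5} + \frac{1}{7} = \frac{1}{7} - \frac{7 i}{5}$)
$\left(-95 + D{\left(2,2 \right)}\right) 7 = \left(-95 + \left(\frac{1}{7} - \frac{7 i}{5}\right)\right) 7 = \left(- \frac{664}{7} - \frac{7 i}{5}\right) 7 = -664 - \frac{49 i}{5}$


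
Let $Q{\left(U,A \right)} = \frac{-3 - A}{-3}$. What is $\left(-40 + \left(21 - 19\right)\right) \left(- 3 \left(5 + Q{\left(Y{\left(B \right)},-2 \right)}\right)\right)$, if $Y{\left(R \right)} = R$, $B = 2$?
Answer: $608$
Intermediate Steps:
$Q{\left(U,A \right)} = 1 + \frac{A}{3}$ ($Q{\left(U,A \right)} = \left(-3 - A\right) \left(- \frac{1}{3}\right) = 1 + \frac{A}{3}$)
$\left(-40 + \left(21 - 19\right)\right) \left(- 3 \left(5 + Q{\left(Y{\left(B \right)},-2 \right)}\right)\right) = \left(-40 + \left(21 - 19\right)\right) \left(- 3 \left(5 + \left(1 + \frac{1}{3} \left(-2\right)\right)\right)\right) = \left(-40 + 2\right) \left(- 3 \left(5 + \left(1 - \frac{2}{3}\right)\right)\right) = - 38 \left(- 3 \left(5 + \frac{1}{3}\right)\right) = - 38 \left(\left(-3\right) \frac{16}{3}\right) = \left(-38\right) \left(-16\right) = 608$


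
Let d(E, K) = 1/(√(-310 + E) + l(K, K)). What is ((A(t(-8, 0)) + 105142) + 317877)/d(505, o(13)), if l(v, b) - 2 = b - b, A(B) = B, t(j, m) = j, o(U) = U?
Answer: 846022 + 423011*√195 ≈ 6.7530e+6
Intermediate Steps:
l(v, b) = 2 (l(v, b) = 2 + (b - b) = 2 + 0 = 2)
d(E, K) = 1/(2 + √(-310 + E)) (d(E, K) = 1/(√(-310 + E) + 2) = 1/(2 + √(-310 + E)))
((A(t(-8, 0)) + 105142) + 317877)/d(505, o(13)) = ((-8 + 105142) + 317877)/(1/(2 + √(-310 + 505))) = (105134 + 317877)/(1/(2 + √195)) = 423011*(2 + √195) = 846022 + 423011*√195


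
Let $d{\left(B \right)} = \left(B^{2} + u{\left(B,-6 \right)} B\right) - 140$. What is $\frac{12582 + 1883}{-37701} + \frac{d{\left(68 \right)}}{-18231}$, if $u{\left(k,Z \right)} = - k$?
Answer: $- \frac{1460075}{3883203} \approx -0.376$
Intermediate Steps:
$d{\left(B \right)} = -140$ ($d{\left(B \right)} = \left(B^{2} + - B B\right) - 140 = \left(B^{2} - B^{2}\right) - 140 = 0 - 140 = -140$)
$\frac{12582 + 1883}{-37701} + \frac{d{\left(68 \right)}}{-18231} = \frac{12582 + 1883}{-37701} - \frac{140}{-18231} = 14465 \left(- \frac{1}{37701}\right) - - \frac{140}{18231} = - \frac{14465}{37701} + \frac{140}{18231} = - \frac{1460075}{3883203}$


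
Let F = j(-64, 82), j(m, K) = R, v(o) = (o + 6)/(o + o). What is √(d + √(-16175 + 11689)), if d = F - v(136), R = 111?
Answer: √(510850 + 4624*I*√4486)/68 ≈ 10.947 + 3.0592*I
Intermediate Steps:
v(o) = (6 + o)/(2*o) (v(o) = (6 + o)/((2*o)) = (6 + o)*(1/(2*o)) = (6 + o)/(2*o))
j(m, K) = 111
F = 111
d = 15025/136 (d = 111 - (6 + 136)/(2*136) = 111 - 142/(2*136) = 111 - 1*71/136 = 111 - 71/136 = 15025/136 ≈ 110.48)
√(d + √(-16175 + 11689)) = √(15025/136 + √(-16175 + 11689)) = √(15025/136 + √(-4486)) = √(15025/136 + I*√4486)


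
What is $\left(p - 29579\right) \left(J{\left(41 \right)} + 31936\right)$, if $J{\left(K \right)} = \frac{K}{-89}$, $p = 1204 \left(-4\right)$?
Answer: $- \frac{97759635885}{89} \approx -1.0984 \cdot 10^{9}$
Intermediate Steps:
$p = -4816$
$J{\left(K \right)} = - \frac{K}{89}$ ($J{\left(K \right)} = K \left(- \frac{1}{89}\right) = - \frac{K}{89}$)
$\left(p - 29579\right) \left(J{\left(41 \right)} + 31936\right) = \left(-4816 - 29579\right) \left(\left(- \frac{1}{89}\right) 41 + 31936\right) = - 34395 \left(- \frac{41}{89} + 31936\right) = \left(-34395\right) \frac{2842263}{89} = - \frac{97759635885}{89}$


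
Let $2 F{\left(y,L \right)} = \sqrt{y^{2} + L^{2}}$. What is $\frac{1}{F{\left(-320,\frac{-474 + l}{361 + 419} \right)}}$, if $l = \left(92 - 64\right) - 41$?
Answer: $\frac{1560 \sqrt{62300397169}}{62300397169} \approx 0.00625$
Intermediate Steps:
$l = -13$ ($l = 28 - 41 = -13$)
$F{\left(y,L \right)} = \frac{\sqrt{L^{2} + y^{2}}}{2}$ ($F{\left(y,L \right)} = \frac{\sqrt{y^{2} + L^{2}}}{2} = \frac{\sqrt{L^{2} + y^{2}}}{2}$)
$\frac{1}{F{\left(-320,\frac{-474 + l}{361 + 419} \right)}} = \frac{1}{\frac{1}{2} \sqrt{\left(\frac{-474 - 13}{361 + 419}\right)^{2} + \left(-320\right)^{2}}} = \frac{1}{\frac{1}{2} \sqrt{\left(- \frac{487}{780}\right)^{2} + 102400}} = \frac{1}{\frac{1}{2} \sqrt{\frac{237169}{608400} + 102400}} = \frac{1}{\frac{1}{2} \sqrt{\frac{62300397169}{608400}}} = \frac{1}{\frac{1}{2} \frac{\sqrt{62300397169}}{780}} = \frac{1}{\frac{1}{1560} \sqrt{62300397169}} = \frac{1560 \sqrt{62300397169}}{62300397169}$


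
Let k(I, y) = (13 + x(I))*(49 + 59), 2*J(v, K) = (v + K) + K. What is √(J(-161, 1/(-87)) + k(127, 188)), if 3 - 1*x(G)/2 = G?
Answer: I*√770842446/174 ≈ 159.56*I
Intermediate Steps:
x(G) = 6 - 2*G
J(v, K) = K + v/2 (J(v, K) = ((v + K) + K)/2 = ((K + v) + K)/2 = (v + 2*K)/2 = K + v/2)
k(I, y) = 2052 - 216*I (k(I, y) = (13 + (6 - 2*I))*(49 + 59) = (19 - 2*I)*108 = 2052 - 216*I)
√(J(-161, 1/(-87)) + k(127, 188)) = √((1/(-87) + (½)*(-161)) + (2052 - 216*127)) = √((-1/87 - 161/2) + (2052 - 27432)) = √(-14009/174 - 25380) = √(-4430129/174) = I*√770842446/174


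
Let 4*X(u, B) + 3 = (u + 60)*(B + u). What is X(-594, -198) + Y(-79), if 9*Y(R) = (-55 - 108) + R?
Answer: 3805357/36 ≈ 1.0570e+5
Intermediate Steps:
Y(R) = -163/9 + R/9 (Y(R) = ((-55 - 108) + R)/9 = (-163 + R)/9 = -163/9 + R/9)
X(u, B) = -¾ + (60 + u)*(B + u)/4 (X(u, B) = -¾ + ((u + 60)*(B + u))/4 = -¾ + ((60 + u)*(B + u))/4 = -¾ + (60 + u)*(B + u)/4)
X(-594, -198) + Y(-79) = (-¾ + 15*(-198) + 15*(-594) + (¼)*(-594)² + (¼)*(-198)*(-594)) + (-163/9 + (⅑)*(-79)) = (-¾ - 2970 - 8910 + (¼)*352836 + 29403) + (-163/9 - 79/9) = (-¾ - 2970 - 8910 + 88209 + 29403) - 242/9 = 422925/4 - 242/9 = 3805357/36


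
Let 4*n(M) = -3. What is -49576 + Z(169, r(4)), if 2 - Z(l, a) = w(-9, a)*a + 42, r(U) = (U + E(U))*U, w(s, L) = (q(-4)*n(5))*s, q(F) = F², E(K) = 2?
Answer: -52208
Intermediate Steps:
n(M) = -¾ (n(M) = (¼)*(-3) = -¾)
w(s, L) = -12*s (w(s, L) = ((-4)²*(-¾))*s = (16*(-¾))*s = -12*s)
r(U) = U*(2 + U) (r(U) = (U + 2)*U = (2 + U)*U = U*(2 + U))
Z(l, a) = -40 - 108*a (Z(l, a) = 2 - ((-12*(-9))*a + 42) = 2 - (108*a + 42) = 2 - (42 + 108*a) = 2 + (-42 - 108*a) = -40 - 108*a)
-49576 + Z(169, r(4)) = -49576 + (-40 - 432*(2 + 4)) = -49576 + (-40 - 432*6) = -49576 + (-40 - 108*24) = -49576 + (-40 - 2592) = -49576 - 2632 = -52208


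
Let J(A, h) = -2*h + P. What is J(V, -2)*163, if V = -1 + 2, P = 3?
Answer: 1141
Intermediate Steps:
V = 1
J(A, h) = 3 - 2*h (J(A, h) = -2*h + 3 = 3 - 2*h)
J(V, -2)*163 = (3 - 2*(-2))*163 = (3 + 4)*163 = 7*163 = 1141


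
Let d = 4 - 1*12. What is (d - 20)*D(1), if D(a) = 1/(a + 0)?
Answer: -28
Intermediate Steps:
D(a) = 1/a
d = -8 (d = 4 - 12 = -8)
(d - 20)*D(1) = (-8 - 20)/1 = -28*1 = -28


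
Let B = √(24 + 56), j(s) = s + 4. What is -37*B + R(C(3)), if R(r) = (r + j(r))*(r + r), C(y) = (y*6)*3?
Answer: 12096 - 148*√5 ≈ 11765.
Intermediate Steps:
C(y) = 18*y (C(y) = (6*y)*3 = 18*y)
j(s) = 4 + s
R(r) = 2*r*(4 + 2*r) (R(r) = (r + (4 + r))*(r + r) = (4 + 2*r)*(2*r) = 2*r*(4 + 2*r))
B = 4*√5 (B = √80 = 4*√5 ≈ 8.9443)
-37*B + R(C(3)) = -148*√5 + 4*(18*3)*(2 + 18*3) = -148*√5 + 4*54*(2 + 54) = -148*√5 + 4*54*56 = -148*√5 + 12096 = 12096 - 148*√5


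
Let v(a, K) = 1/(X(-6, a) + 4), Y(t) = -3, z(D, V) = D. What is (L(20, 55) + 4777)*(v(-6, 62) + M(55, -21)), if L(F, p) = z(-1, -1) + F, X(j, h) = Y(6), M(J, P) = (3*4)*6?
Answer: 350108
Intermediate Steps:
M(J, P) = 72 (M(J, P) = 12*6 = 72)
X(j, h) = -3
L(F, p) = -1 + F
v(a, K) = 1 (v(a, K) = 1/(-3 + 4) = 1/1 = 1)
(L(20, 55) + 4777)*(v(-6, 62) + M(55, -21)) = ((-1 + 20) + 4777)*(1 + 72) = (19 + 4777)*73 = 4796*73 = 350108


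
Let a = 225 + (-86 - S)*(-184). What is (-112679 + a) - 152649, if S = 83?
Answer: -234007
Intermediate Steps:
a = 31321 (a = 225 + (-86 - 1*83)*(-184) = 225 + (-86 - 83)*(-184) = 225 - 169*(-184) = 225 + 31096 = 31321)
(-112679 + a) - 152649 = (-112679 + 31321) - 152649 = -81358 - 152649 = -234007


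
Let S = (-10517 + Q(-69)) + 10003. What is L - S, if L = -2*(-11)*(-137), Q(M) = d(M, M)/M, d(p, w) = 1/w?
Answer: -11902501/4761 ≈ -2500.0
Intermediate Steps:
Q(M) = M**(-2) (Q(M) = 1/(M*M) = M**(-2))
S = -2447153/4761 (S = (-10517 + (-69)**(-2)) + 10003 = (-10517 + 1/4761) + 10003 = -50071436/4761 + 10003 = -2447153/4761 ≈ -514.00)
L = -3014 (L = 22*(-137) = -3014)
L - S = -3014 - 1*(-2447153/4761) = -3014 + 2447153/4761 = -11902501/4761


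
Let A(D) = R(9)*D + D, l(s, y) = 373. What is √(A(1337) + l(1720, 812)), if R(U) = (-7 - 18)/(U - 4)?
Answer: 5*I*√199 ≈ 70.534*I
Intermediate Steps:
R(U) = -25/(-4 + U)
A(D) = -4*D (A(D) = (-25/(-4 + 9))*D + D = (-25/5)*D + D = (-25*⅕)*D + D = -5*D + D = -4*D)
√(A(1337) + l(1720, 812)) = √(-4*1337 + 373) = √(-5348 + 373) = √(-4975) = 5*I*√199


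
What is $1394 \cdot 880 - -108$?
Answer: $1226828$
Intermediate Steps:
$1394 \cdot 880 - -108 = 1226720 + 108 = 1226828$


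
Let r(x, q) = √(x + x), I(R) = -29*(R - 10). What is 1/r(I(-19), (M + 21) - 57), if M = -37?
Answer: √2/58 ≈ 0.024383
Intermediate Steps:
I(R) = 290 - 29*R (I(R) = -29*(-10 + R) = 290 - 29*R)
r(x, q) = √2*√x (r(x, q) = √(2*x) = √2*√x)
1/r(I(-19), (M + 21) - 57) = 1/(√2*√(290 - 29*(-19))) = 1/(√2*√(290 + 551)) = 1/(√2*√841) = 1/(√2*29) = 1/(29*√2) = √2/58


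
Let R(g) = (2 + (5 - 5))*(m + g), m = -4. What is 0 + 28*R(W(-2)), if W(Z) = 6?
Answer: 112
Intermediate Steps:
R(g) = -8 + 2*g (R(g) = (2 + (5 - 5))*(-4 + g) = (2 + 0)*(-4 + g) = 2*(-4 + g) = -8 + 2*g)
0 + 28*R(W(-2)) = 0 + 28*(-8 + 2*6) = 0 + 28*(-8 + 12) = 0 + 28*4 = 0 + 112 = 112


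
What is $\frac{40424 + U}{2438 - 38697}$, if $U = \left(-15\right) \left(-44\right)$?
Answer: $- \frac{41084}{36259} \approx -1.1331$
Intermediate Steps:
$U = 660$
$\frac{40424 + U}{2438 - 38697} = \frac{40424 + 660}{2438 - 38697} = \frac{41084}{-36259} = 41084 \left(- \frac{1}{36259}\right) = - \frac{41084}{36259}$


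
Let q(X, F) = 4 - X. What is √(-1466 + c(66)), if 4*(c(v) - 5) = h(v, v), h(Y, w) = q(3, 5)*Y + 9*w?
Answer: 36*I ≈ 36.0*I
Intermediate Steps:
h(Y, w) = Y + 9*w (h(Y, w) = (4 - 1*3)*Y + 9*w = (4 - 3)*Y + 9*w = 1*Y + 9*w = Y + 9*w)
c(v) = 5 + 5*v/2 (c(v) = 5 + (v + 9*v)/4 = 5 + (10*v)/4 = 5 + 5*v/2)
√(-1466 + c(66)) = √(-1466 + (5 + (5/2)*66)) = √(-1466 + (5 + 165)) = √(-1466 + 170) = √(-1296) = 36*I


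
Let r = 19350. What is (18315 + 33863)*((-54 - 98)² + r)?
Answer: 2215164812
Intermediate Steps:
(18315 + 33863)*((-54 - 98)² + r) = (18315 + 33863)*((-54 - 98)² + 19350) = 52178*((-152)² + 19350) = 52178*(23104 + 19350) = 52178*42454 = 2215164812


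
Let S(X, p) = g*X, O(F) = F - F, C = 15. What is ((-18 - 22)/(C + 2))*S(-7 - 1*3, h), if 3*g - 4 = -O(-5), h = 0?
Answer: 1600/51 ≈ 31.373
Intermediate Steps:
O(F) = 0
g = 4/3 (g = 4/3 + (-1*0)/3 = 4/3 + (⅓)*0 = 4/3 + 0 = 4/3 ≈ 1.3333)
S(X, p) = 4*X/3
((-18 - 22)/(C + 2))*S(-7 - 1*3, h) = ((-18 - 22)/(15 + 2))*(4*(-7 - 1*3)/3) = (-40/17)*(4*(-7 - 3)/3) = (-40*1/17)*((4/3)*(-10)) = -40/17*(-40/3) = 1600/51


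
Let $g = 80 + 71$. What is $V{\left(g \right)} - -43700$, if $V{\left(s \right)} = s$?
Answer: $43851$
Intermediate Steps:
$g = 151$
$V{\left(g \right)} - -43700 = 151 - -43700 = 151 + 43700 = 43851$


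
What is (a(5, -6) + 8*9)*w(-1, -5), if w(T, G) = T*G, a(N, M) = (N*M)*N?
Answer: -390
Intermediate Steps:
a(N, M) = M*N² (a(N, M) = (M*N)*N = M*N²)
w(T, G) = G*T
(a(5, -6) + 8*9)*w(-1, -5) = (-6*5² + 8*9)*(-5*(-1)) = (-6*25 + 72)*5 = (-150 + 72)*5 = -78*5 = -390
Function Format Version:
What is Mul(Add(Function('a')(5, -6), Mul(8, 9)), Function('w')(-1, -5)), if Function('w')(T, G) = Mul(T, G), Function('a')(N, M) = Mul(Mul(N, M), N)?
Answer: -390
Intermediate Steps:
Function('a')(N, M) = Mul(M, Pow(N, 2)) (Function('a')(N, M) = Mul(Mul(M, N), N) = Mul(M, Pow(N, 2)))
Function('w')(T, G) = Mul(G, T)
Mul(Add(Function('a')(5, -6), Mul(8, 9)), Function('w')(-1, -5)) = Mul(Add(Mul(-6, Pow(5, 2)), Mul(8, 9)), Mul(-5, -1)) = Mul(Add(Mul(-6, 25), 72), 5) = Mul(Add(-150, 72), 5) = Mul(-78, 5) = -390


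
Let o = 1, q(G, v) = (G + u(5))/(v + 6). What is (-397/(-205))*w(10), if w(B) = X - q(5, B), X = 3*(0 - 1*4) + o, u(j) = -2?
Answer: -71063/3280 ≈ -21.666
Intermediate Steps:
q(G, v) = (-2 + G)/(6 + v) (q(G, v) = (G - 2)/(v + 6) = (-2 + G)/(6 + v))
X = -11 (X = 3*(0 - 1*4) + 1 = 3*(0 - 4) + 1 = 3*(-4) + 1 = -12 + 1 = -11)
w(B) = -11 - 3/(6 + B) (w(B) = -11 - (-2 + 5)/(6 + B) = -11 - 3/(6 + B))
(-397/(-205))*w(10) = (-397/(-205))*((-69 - 11*10)/(6 + 10)) = (-397*(-1/205))*((-69 - 110)/16) = 397*((1/16)*(-179))/205 = (397/205)*(-179/16) = -71063/3280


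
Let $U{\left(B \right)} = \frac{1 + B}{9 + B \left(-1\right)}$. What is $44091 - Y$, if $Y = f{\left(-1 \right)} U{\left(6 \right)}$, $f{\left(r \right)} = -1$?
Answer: $\frac{132280}{3} \approx 44093.0$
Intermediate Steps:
$U{\left(B \right)} = \frac{1 + B}{9 - B}$
$Y = - \frac{7}{3}$ ($Y = - \frac{-1 - 6}{-9 + 6} = - \frac{-1 - 6}{-3} = - \frac{\left(-1\right) \left(-7\right)}{3} = \left(-1\right) \frac{7}{3} = - \frac{7}{3} \approx -2.3333$)
$44091 - Y = 44091 - - \frac{7}{3} = 44091 + \frac{7}{3} = \frac{132280}{3}$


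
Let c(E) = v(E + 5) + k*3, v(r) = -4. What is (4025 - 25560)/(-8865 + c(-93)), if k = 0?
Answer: 21535/8869 ≈ 2.4281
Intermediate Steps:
c(E) = -4 (c(E) = -4 + 0*3 = -4 + 0 = -4)
(4025 - 25560)/(-8865 + c(-93)) = (4025 - 25560)/(-8865 - 4) = -21535/(-8869) = -21535*(-1/8869) = 21535/8869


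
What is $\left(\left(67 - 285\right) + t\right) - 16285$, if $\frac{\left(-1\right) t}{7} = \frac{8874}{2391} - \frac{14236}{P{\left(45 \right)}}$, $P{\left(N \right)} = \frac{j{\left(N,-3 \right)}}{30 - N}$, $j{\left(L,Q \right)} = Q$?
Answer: $\frac{383939623}{797} \approx 4.8173 \cdot 10^{5}$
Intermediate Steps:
$P{\left(N \right)} = - \frac{3}{30 - N}$
$t = \frac{397092514}{797}$ ($t = - 7 \left(\frac{8874}{2391} - \frac{14236}{3 \frac{1}{-30 + 45}}\right) = - 7 \left(8874 \cdot \frac{1}{2391} - \frac{14236}{3 \cdot \frac{1}{15}}\right) = - 7 \left(\frac{2958}{797} - \frac{14236}{3 \cdot \frac{1}{15}}\right) = - 7 \left(\frac{2958}{797} - 14236 \frac{1}{\frac{1}{5}}\right) = - 7 \left(\frac{2958}{797} - 71180\right) = \left(-7\right) \left(- \frac{56727502}{797}\right) = \frac{397092514}{797} \approx 4.9823 \cdot 10^{5}$)
$\left(\left(67 - 285\right) + t\right) - 16285 = \left(\left(67 - 285\right) + \frac{397092514}{797}\right) - 16285 = \left(-218 + \frac{397092514}{797}\right) - 16285 = \frac{396918768}{797} - 16285 = \frac{383939623}{797}$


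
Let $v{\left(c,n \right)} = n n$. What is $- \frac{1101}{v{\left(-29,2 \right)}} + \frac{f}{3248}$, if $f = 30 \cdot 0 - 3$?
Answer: $- \frac{894015}{3248} \approx -275.25$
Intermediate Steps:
$f = -3$ ($f = 0 - 3 = -3$)
$v{\left(c,n \right)} = n^{2}$
$- \frac{1101}{v{\left(-29,2 \right)}} + \frac{f}{3248} = - \frac{1101}{2^{2}} - \frac{3}{3248} = - \frac{1101}{4} - \frac{3}{3248} = - \frac{894015}{3248}$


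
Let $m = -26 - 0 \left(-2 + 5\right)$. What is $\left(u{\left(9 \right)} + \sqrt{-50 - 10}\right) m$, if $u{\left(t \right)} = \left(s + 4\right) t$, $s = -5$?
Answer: $234 - 52 i \sqrt{15} \approx 234.0 - 201.4 i$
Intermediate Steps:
$u{\left(t \right)} = - t$ ($u{\left(t \right)} = \left(-5 + 4\right) t = - t$)
$m = -26$ ($m = -26 - 0 \cdot 3 = -26 - 0 = -26 + 0 = -26$)
$\left(u{\left(9 \right)} + \sqrt{-50 - 10}\right) m = \left(\left(-1\right) 9 + \sqrt{-50 - 10}\right) \left(-26\right) = \left(-9 + \sqrt{-60}\right) \left(-26\right) = \left(-9 + 2 i \sqrt{15}\right) \left(-26\right) = 234 - 52 i \sqrt{15}$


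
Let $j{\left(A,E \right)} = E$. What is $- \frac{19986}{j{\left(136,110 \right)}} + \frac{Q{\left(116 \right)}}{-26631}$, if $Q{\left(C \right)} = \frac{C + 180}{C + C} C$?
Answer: $- \frac{24193793}{133155} \approx -181.7$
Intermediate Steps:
$Q{\left(C \right)} = 90 + \frac{C}{2}$ ($Q{\left(C \right)} = \frac{180 + C}{2 C} C = 90 + \frac{C}{2}$)
$- \frac{19986}{j{\left(136,110 \right)}} + \frac{Q{\left(116 \right)}}{-26631} = - \frac{19986}{110} + \frac{90 + \frac{1}{2} \cdot 116}{-26631} = \left(-19986\right) \frac{1}{110} + \left(90 + 58\right) \left(- \frac{1}{26631}\right) = - \frac{9993}{55} + 148 \left(- \frac{1}{26631}\right) = - \frac{9993}{55} - \frac{148}{26631} = - \frac{24193793}{133155}$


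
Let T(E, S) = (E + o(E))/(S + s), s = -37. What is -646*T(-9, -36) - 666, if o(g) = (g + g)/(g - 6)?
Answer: -268284/365 ≈ -735.02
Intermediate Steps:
o(g) = 2*g/(-6 + g) (o(g) = (2*g)/(-6 + g) = 2*g/(-6 + g))
T(E, S) = (E + 2*E/(-6 + E))/(-37 + S) (T(E, S) = (E + 2*E/(-6 + E))/(S - 37) = (E + 2*E/(-6 + E))/(-37 + S))
-646*T(-9, -36) - 666 = -(-5814)*(-4 - 9)/((-37 - 36)*(-6 - 9)) - 666 = -(-5814)*(-13)/((-73)*(-15)) - 666 = -(-5814)*(-1)*(-1)*(-13)/(73*15) - 666 = -646*39/365 - 666 = -25194/365 - 666 = -268284/365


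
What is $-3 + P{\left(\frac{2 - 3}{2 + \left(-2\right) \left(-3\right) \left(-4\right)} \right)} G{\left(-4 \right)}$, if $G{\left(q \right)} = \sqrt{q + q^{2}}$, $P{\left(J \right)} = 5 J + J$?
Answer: $-3 + \frac{6 \sqrt{3}}{11} \approx -2.0552$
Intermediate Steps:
$P{\left(J \right)} = 6 J$
$-3 + P{\left(\frac{2 - 3}{2 + \left(-2\right) \left(-3\right) \left(-4\right)} \right)} G{\left(-4 \right)} = -3 + 6 \frac{2 - 3}{2 + \left(-2\right) \left(-3\right) \left(-4\right)} \sqrt{- 4 \left(1 - 4\right)} = -3 + 6 \left(- \frac{1}{2 + 6 \left(-4\right)}\right) \sqrt{\left(-4\right) \left(-3\right)} = -3 + 6 \left(- \frac{1}{2 - 24}\right) \sqrt{12} = -3 + 6 \left(- \frac{1}{-22}\right) 2 \sqrt{3} = -3 + 6 \left(\left(-1\right) \left(- \frac{1}{22}\right)\right) 2 \sqrt{3} = -3 + 6 \cdot \frac{1}{22} \cdot 2 \sqrt{3} = -3 + \frac{3 \cdot 2 \sqrt{3}}{11} = -3 + \frac{6 \sqrt{3}}{11}$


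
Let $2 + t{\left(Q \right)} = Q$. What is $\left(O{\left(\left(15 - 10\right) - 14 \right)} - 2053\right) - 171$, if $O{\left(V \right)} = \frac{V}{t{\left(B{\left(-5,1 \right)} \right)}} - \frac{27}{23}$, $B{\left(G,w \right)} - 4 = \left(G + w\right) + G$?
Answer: $- \frac{358046}{161} \approx -2223.9$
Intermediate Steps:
$B{\left(G,w \right)} = 4 + w + 2 G$ ($B{\left(G,w \right)} = 4 + \left(\left(G + w\right) + G\right) = 4 + \left(w + 2 G\right) = 4 + w + 2 G$)
$t{\left(Q \right)} = -2 + Q$
$O{\left(V \right)} = - \frac{27}{23} - \frac{V}{7}$ ($O{\left(V \right)} = \frac{V}{-2 + \left(4 + 1 + 2 \left(-5\right)\right)} - \frac{27}{23} = \frac{V}{-2 + \left(4 + 1 - 10\right)} - \frac{27}{23} = \frac{V}{-2 - 5} - \frac{27}{23} = \frac{V}{-7} - \frac{27}{23} = V \left(- \frac{1}{7}\right) - \frac{27}{23} = - \frac{V}{7} - \frac{27}{23} = - \frac{27}{23} - \frac{V}{7}$)
$\left(O{\left(\left(15 - 10\right) - 14 \right)} - 2053\right) - 171 = \left(\left(- \frac{27}{23} - \frac{\left(15 - 10\right) - 14}{7}\right) - 2053\right) - 171 = \left(\left(- \frac{27}{23} - \frac{5 - 14}{7}\right) - 2053\right) - 171 = \left(\left(- \frac{27}{23} - - \frac{9}{7}\right) - 2053\right) - 171 = \left(\left(- \frac{27}{23} + \frac{9}{7}\right) - 2053\right) - 171 = \left(\frac{18}{161} - 2053\right) - 171 = - \frac{330515}{161} - 171 = - \frac{358046}{161}$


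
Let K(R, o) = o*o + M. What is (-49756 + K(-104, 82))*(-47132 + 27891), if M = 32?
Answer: 827363000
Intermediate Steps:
K(R, o) = 32 + o² (K(R, o) = o*o + 32 = o² + 32 = 32 + o²)
(-49756 + K(-104, 82))*(-47132 + 27891) = (-49756 + (32 + 82²))*(-47132 + 27891) = (-49756 + (32 + 6724))*(-19241) = (-49756 + 6756)*(-19241) = -43000*(-19241) = 827363000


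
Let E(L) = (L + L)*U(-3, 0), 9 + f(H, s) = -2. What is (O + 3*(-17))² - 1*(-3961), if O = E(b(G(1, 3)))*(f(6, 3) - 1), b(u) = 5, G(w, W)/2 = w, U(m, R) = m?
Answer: 99442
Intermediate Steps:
G(w, W) = 2*w
f(H, s) = -11 (f(H, s) = -9 - 2 = -11)
E(L) = -6*L (E(L) = (L + L)*(-3) = (2*L)*(-3) = -6*L)
O = 360 (O = (-6*5)*(-11 - 1) = -30*(-12) = 360)
(O + 3*(-17))² - 1*(-3961) = (360 + 3*(-17))² - 1*(-3961) = (360 - 51)² + 3961 = 309² + 3961 = 95481 + 3961 = 99442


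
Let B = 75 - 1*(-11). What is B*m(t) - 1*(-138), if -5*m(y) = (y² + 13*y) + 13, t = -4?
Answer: 2668/5 ≈ 533.60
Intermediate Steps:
B = 86 (B = 75 + 11 = 86)
m(y) = -13/5 - 13*y/5 - y²/5 (m(y) = -((y² + 13*y) + 13)/5 = -(13 + y² + 13*y)/5 = -13/5 - 13*y/5 - y²/5)
B*m(t) - 1*(-138) = 86*(-13/5 - 13/5*(-4) - ⅕*(-4)²) - 1*(-138) = 86*(-13/5 + 52/5 - ⅕*16) + 138 = 86*(-13/5 + 52/5 - 16/5) + 138 = 86*(23/5) + 138 = 1978/5 + 138 = 2668/5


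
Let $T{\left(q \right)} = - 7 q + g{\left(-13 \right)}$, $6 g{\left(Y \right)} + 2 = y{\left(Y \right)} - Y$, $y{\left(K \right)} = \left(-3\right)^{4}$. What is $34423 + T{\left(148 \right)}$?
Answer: $\frac{100207}{3} \approx 33402.0$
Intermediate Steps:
$y{\left(K \right)} = 81$
$g{\left(Y \right)} = \frac{79}{6} - \frac{Y}{6}$ ($g{\left(Y \right)} = - \frac{1}{3} + \frac{81 - Y}{6} = - \frac{1}{3} - \left(- \frac{27}{2} + \frac{Y}{6}\right) = \frac{79}{6} - \frac{Y}{6}$)
$T{\left(q \right)} = \frac{46}{3} - 7 q$ ($T{\left(q \right)} = - 7 q + \left(\frac{79}{6} - - \frac{13}{6}\right) = - 7 q + \left(\frac{79}{6} + \frac{13}{6}\right) = - 7 q + \frac{46}{3} = \frac{46}{3} - 7 q$)
$34423 + T{\left(148 \right)} = 34423 + \left(\frac{46}{3} - 1036\right) = 34423 - \frac{3062}{3} = \frac{100207}{3}$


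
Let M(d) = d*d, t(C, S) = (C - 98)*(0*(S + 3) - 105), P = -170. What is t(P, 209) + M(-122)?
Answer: 43024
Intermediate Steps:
t(C, S) = 10290 - 105*C (t(C, S) = (-98 + C)*(0*(3 + S) - 105) = (-98 + C)*(0 - 105) = (-98 + C)*(-105) = 10290 - 105*C)
M(d) = d²
t(P, 209) + M(-122) = (10290 - 105*(-170)) + (-122)² = (10290 + 17850) + 14884 = 28140 + 14884 = 43024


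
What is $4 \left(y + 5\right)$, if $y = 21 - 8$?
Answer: $72$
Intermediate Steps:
$y = 13$ ($y = 21 - 8 = 13$)
$4 \left(y + 5\right) = 4 \left(13 + 5\right) = 4 \cdot 18 = 72$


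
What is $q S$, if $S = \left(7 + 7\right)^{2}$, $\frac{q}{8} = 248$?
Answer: $388864$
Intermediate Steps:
$q = 1984$ ($q = 8 \cdot 248 = 1984$)
$S = 196$ ($S = 14^{2} = 196$)
$q S = 1984 \cdot 196 = 388864$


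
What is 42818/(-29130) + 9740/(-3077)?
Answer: -207738593/44816505 ≈ -4.6353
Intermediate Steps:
42818/(-29130) + 9740/(-3077) = 42818*(-1/29130) + 9740*(-1/3077) = -21409/14565 - 9740/3077 = -207738593/44816505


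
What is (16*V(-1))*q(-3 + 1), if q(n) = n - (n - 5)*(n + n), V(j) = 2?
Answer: -960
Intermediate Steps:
q(n) = n - 2*n*(-5 + n) (q(n) = n - (-5 + n)*2*n = n - 2*n*(-5 + n))
(16*V(-1))*q(-3 + 1) = (16*2)*((-3 + 1)*(11 - 2*(-3 + 1))) = 32*(-2*(11 - 2*(-2))) = 32*(-2*(11 + 4)) = 32*(-2*15) = 32*(-30) = -960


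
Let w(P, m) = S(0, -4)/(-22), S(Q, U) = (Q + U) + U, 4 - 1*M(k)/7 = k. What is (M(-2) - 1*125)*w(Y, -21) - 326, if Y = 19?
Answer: -3918/11 ≈ -356.18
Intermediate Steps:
M(k) = 28 - 7*k
S(Q, U) = Q + 2*U
w(P, m) = 4/11 (w(P, m) = (0 + 2*(-4))/(-22) = (0 - 8)*(-1/22) = -8*(-1/22) = 4/11)
(M(-2) - 1*125)*w(Y, -21) - 326 = ((28 - 7*(-2)) - 1*125)*(4/11) - 326 = ((28 + 14) - 125)*(4/11) - 326 = (42 - 125)*(4/11) - 326 = -83*4/11 - 326 = -332/11 - 326 = -3918/11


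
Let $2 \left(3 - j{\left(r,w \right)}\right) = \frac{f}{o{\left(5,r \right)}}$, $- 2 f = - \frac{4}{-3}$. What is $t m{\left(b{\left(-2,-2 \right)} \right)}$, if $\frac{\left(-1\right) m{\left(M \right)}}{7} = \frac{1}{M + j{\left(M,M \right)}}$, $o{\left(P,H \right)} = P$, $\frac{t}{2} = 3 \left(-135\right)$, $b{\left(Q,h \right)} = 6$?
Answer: $\frac{42525}{68} \approx 625.37$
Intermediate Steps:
$f = - \frac{2}{3}$ ($f = - \frac{\left(-4\right) \frac{1}{-3}}{2} = - \frac{\left(-4\right) \left(- \frac{1}{3}\right)}{2} = \left(- \frac{1}{2}\right) \frac{4}{3} = - \frac{2}{3} \approx -0.66667$)
$t = -810$ ($t = 2 \cdot 3 \left(-135\right) = 2 \left(-405\right) = -810$)
$j{\left(r,w \right)} = \frac{46}{15}$ ($j{\left(r,w \right)} = 3 - \frac{\left(- \frac{2}{3}\right) \frac{1}{5}}{2} = 3 - - \frac{1}{15} = 3 + \frac{1}{15} = \frac{46}{15}$)
$m{\left(M \right)} = - \frac{7}{\frac{46}{15} + M}$ ($m{\left(M \right)} = - \frac{7}{M + \frac{46}{15}} = - \frac{7}{\frac{46}{15} + M}$)
$t m{\left(b{\left(-2,-2 \right)} \right)} = - 810 \left(- \frac{105}{46 + 15 \cdot 6}\right) = - 810 \left(- \frac{105}{46 + 90}\right) = - 810 \left(- \frac{105}{136}\right) = - 810 \left(\left(-105\right) \frac{1}{136}\right) = \left(-810\right) \left(- \frac{105}{136}\right) = \frac{42525}{68}$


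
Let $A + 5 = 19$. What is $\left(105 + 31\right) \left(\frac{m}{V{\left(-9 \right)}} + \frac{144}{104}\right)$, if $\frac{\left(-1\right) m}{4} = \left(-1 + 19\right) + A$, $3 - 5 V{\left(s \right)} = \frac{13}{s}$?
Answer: $- \frac{252144}{13} \approx -19396.0$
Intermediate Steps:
$A = 14$ ($A = -5 + 19 = 14$)
$V{\left(s \right)} = \frac{3}{5} - \frac{13}{5 s}$ ($V{\left(s \right)} = \frac{3}{5} - \frac{13 \frac{1}{s}}{5} = \frac{3}{5} - \frac{13}{5 s}$)
$m = -128$ ($m = - 4 \left(\left(-1 + 19\right) + 14\right) = - 4 \left(18 + 14\right) = \left(-4\right) 32 = -128$)
$\left(105 + 31\right) \left(\frac{m}{V{\left(-9 \right)}} + \frac{144}{104}\right) = \left(105 + 31\right) \left(- \frac{128}{\frac{1}{5} \frac{1}{-9} \left(-13 + 3 \left(-9\right)\right)} + \frac{144}{104}\right) = 136 \left(- \frac{128}{\frac{1}{5} \left(- \frac{1}{9}\right) \left(-13 - 27\right)} + 144 \cdot \frac{1}{104}\right) = 136 \left(- \frac{128}{\frac{1}{5} \left(- \frac{1}{9}\right) \left(-40\right)} + \frac{18}{13}\right) = 136 \left(- \frac{128}{\frac{8}{9}} + \frac{18}{13}\right) = 136 \left(\left(-128\right) \frac{9}{8} + \frac{18}{13}\right) = 136 \left(-144 + \frac{18}{13}\right) = 136 \left(- \frac{1854}{13}\right) = - \frac{252144}{13}$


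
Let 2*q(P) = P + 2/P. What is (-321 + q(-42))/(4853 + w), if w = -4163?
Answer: -2873/5796 ≈ -0.49569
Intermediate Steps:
q(P) = 1/P + P/2 (q(P) = (P + 2/P)/2 = 1/P + P/2)
(-321 + q(-42))/(4853 + w) = (-321 + (1/(-42) + (1/2)*(-42)))/(4853 - 4163) = (-321 + (-1/42 - 21))/690 = (-321 - 883/42)*(1/690) = -14365/42*1/690 = -2873/5796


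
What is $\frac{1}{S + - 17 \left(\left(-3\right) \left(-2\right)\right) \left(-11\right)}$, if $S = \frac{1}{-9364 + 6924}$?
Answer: $\frac{2440}{2737679} \approx 0.00089127$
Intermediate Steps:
$S = - \frac{1}{2440}$ ($S = \frac{1}{-2440} = - \frac{1}{2440} \approx -0.00040984$)
$\frac{1}{S + - 17 \left(\left(-3\right) \left(-2\right)\right) \left(-11\right)} = \frac{1}{- \frac{1}{2440} + - 17 \left(\left(-3\right) \left(-2\right)\right) \left(-11\right)} = \frac{1}{- \frac{1}{2440} + \left(-17\right) 6 \left(-11\right)} = \frac{1}{- \frac{1}{2440} - -1122} = \frac{1}{- \frac{1}{2440} + 1122} = \frac{1}{\frac{2737679}{2440}} = \frac{2440}{2737679}$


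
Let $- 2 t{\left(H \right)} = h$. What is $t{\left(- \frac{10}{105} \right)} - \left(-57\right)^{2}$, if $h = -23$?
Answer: $- \frac{6475}{2} \approx -3237.5$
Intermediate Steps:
$t{\left(H \right)} = \frac{23}{2}$ ($t{\left(H \right)} = \left(- \frac{1}{2}\right) \left(-23\right) = \frac{23}{2}$)
$t{\left(- \frac{10}{105} \right)} - \left(-57\right)^{2} = \frac{23}{2} - \left(-57\right)^{2} = \frac{23}{2} - 3249 = - \frac{6475}{2}$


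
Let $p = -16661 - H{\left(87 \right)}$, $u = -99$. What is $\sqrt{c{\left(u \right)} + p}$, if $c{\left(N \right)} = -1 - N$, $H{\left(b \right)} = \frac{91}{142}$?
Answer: $\frac{i \sqrt{333989254}}{142} \approx 128.7 i$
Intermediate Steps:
$H{\left(b \right)} = \frac{91}{142}$ ($H{\left(b \right)} = 91 \cdot \frac{1}{142} = \frac{91}{142}$)
$p = - \frac{2365953}{142}$ ($p = -16661 - \frac{91}{142} = - \frac{2365953}{142} \approx -16662.0$)
$\sqrt{c{\left(u \right)} + p} = \sqrt{\left(-1 - -99\right) - \frac{2365953}{142}} = \sqrt{\left(-1 + 99\right) - \frac{2365953}{142}} = \sqrt{98 - \frac{2365953}{142}} = \sqrt{- \frac{2352037}{142}} = \frac{i \sqrt{333989254}}{142}$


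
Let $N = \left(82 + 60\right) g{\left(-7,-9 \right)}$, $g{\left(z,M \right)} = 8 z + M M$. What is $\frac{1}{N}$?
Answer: $\frac{1}{3550} \approx 0.00028169$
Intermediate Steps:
$g{\left(z,M \right)} = M^{2} + 8 z$ ($g{\left(z,M \right)} = 8 z + M^{2} = M^{2} + 8 z$)
$N = 3550$ ($N = \left(82 + 60\right) \left(\left(-9\right)^{2} + 8 \left(-7\right)\right) = 142 \left(81 - 56\right) = 142 \cdot 25 = 3550$)
$\frac{1}{N} = \frac{1}{3550}$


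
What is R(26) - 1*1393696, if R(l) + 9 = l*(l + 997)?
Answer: -1367107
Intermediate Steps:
R(l) = -9 + l*(997 + l) (R(l) = -9 + l*(l + 997) = -9 + l*(997 + l))
R(26) - 1*1393696 = (-9 + 26² + 997*26) - 1*1393696 = (-9 + 676 + 25922) - 1393696 = 26589 - 1393696 = -1367107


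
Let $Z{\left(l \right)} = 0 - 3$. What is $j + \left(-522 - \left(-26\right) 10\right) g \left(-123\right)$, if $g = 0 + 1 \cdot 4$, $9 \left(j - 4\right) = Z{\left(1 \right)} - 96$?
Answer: $128897$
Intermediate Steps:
$Z{\left(l \right)} = -3$
$j = -7$ ($j = 4 + \frac{-3 - 96}{9} = 4 + \frac{1}{9} \left(-99\right) = 4 - 11 = -7$)
$g = 4$ ($g = 0 + 4 = 4$)
$j + \left(-522 - \left(-26\right) 10\right) g \left(-123\right) = -7 + \left(-522 - \left(-26\right) 10\right) 4 \left(-123\right) = -7 + \left(-522 - -260\right) \left(-492\right) = -7 + \left(-522 + 260\right) \left(-492\right) = -7 - -128904 = -7 + 128904 = 128897$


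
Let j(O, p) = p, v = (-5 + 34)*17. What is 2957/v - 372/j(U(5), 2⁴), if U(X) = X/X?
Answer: -34021/1972 ≈ -17.252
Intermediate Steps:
v = 493 (v = 29*17 = 493)
U(X) = 1
2957/v - 372/j(U(5), 2⁴) = 2957/493 - 372/(2⁴) = 2957*(1/493) - 372/16 = 2957/493 - 372*1/16 = 2957/493 - 93/4 = -34021/1972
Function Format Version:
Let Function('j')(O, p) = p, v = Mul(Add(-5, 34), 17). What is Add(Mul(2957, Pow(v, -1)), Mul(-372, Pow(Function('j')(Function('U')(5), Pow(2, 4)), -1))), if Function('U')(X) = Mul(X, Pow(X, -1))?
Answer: Rational(-34021, 1972) ≈ -17.252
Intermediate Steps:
v = 493 (v = Mul(29, 17) = 493)
Function('U')(X) = 1
Add(Mul(2957, Pow(v, -1)), Mul(-372, Pow(Function('j')(Function('U')(5), Pow(2, 4)), -1))) = Add(Mul(2957, Pow(493, -1)), Mul(-372, Pow(Pow(2, 4), -1))) = Add(Mul(2957, Rational(1, 493)), Mul(-372, Pow(16, -1))) = Add(Rational(2957, 493), Mul(-372, Rational(1, 16))) = Add(Rational(2957, 493), Rational(-93, 4)) = Rational(-34021, 1972)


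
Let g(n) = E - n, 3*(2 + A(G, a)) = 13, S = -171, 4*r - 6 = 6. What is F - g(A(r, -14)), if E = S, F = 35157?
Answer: 105991/3 ≈ 35330.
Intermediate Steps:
r = 3 (r = 3/2 + (1/4)*6 = 3/2 + 3/2 = 3)
E = -171
A(G, a) = 7/3 (A(G, a) = -2 + (1/3)*13 = -2 + 13/3 = 7/3)
g(n) = -171 - n
F - g(A(r, -14)) = 35157 - (-171 - 1*7/3) = 35157 - (-171 - 7/3) = 35157 - 1*(-520/3) = 35157 + 520/3 = 105991/3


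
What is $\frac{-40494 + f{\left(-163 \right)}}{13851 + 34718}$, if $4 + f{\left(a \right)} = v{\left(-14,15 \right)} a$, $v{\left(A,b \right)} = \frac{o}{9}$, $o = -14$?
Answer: $- \frac{362200}{437121} \approx -0.8286$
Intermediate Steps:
$v{\left(A,b \right)} = - \frac{14}{9}$
$f{\left(a \right)} = -4 - \frac{14 a}{9}$
$\frac{-40494 + f{\left(-163 \right)}}{13851 + 34718} = \frac{-40494 - - \frac{2246}{9}}{13851 + 34718} = \frac{-40494 + \left(-4 + \frac{2282}{9}\right)}{48569} = \left(-40494 + \frac{2246}{9}\right) \frac{1}{48569} = \left(- \frac{362200}{9}\right) \frac{1}{48569} = - \frac{362200}{437121}$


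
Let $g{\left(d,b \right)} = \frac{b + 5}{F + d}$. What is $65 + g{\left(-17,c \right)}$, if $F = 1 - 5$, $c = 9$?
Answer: $\frac{193}{3} \approx 64.333$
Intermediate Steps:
$F = -4$ ($F = 1 - 5 = -4$)
$g{\left(d,b \right)} = \frac{5 + b}{-4 + d}$ ($g{\left(d,b \right)} = \frac{b + 5}{-4 + d} = \frac{5 + b}{-4 + d}$)
$65 + g{\left(-17,c \right)} = 65 + \frac{5 + 9}{-4 - 17} = 65 + \frac{1}{-21} \cdot 14 = 65 - \frac{2}{3} = \frac{193}{3}$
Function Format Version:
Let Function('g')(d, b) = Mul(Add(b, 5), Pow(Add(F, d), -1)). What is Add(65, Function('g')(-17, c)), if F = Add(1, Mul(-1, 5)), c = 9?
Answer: Rational(193, 3) ≈ 64.333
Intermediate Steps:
F = -4 (F = Add(1, -5) = -4)
Function('g')(d, b) = Mul(Pow(Add(-4, d), -1), Add(5, b)) (Function('g')(d, b) = Mul(Add(b, 5), Pow(Add(-4, d), -1)) = Mul(Add(5, b), Pow(Add(-4, d), -1)) = Mul(Pow(Add(-4, d), -1), Add(5, b)))
Add(65, Function('g')(-17, c)) = Add(65, Mul(Pow(Add(-4, -17), -1), Add(5, 9))) = Add(65, Mul(Pow(-21, -1), 14)) = Add(65, Mul(Rational(-1, 21), 14)) = Add(65, Rational(-2, 3)) = Rational(193, 3)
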